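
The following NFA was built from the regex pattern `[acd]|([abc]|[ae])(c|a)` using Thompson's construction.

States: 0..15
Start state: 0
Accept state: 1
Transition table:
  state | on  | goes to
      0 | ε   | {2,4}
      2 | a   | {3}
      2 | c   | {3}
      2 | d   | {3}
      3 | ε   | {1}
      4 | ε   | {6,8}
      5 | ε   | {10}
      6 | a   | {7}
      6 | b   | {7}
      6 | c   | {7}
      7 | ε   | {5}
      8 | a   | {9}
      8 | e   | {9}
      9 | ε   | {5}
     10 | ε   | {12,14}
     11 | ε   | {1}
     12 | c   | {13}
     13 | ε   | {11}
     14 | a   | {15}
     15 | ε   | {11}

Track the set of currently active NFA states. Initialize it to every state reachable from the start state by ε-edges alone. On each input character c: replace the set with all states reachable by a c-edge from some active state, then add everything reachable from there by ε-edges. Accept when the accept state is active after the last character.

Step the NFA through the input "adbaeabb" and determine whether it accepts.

Answer: REJECT

Trace:
S₀ = ε-closure({0}) = {0,2,4,6,8}
'a' @ 1: {1,3,5,7,9,10,12,14}  ✓accept
'd' @ 2: {}  — state set empty
rest 'baeabb' ignored (set empty)
final: {}; accept 1 not in set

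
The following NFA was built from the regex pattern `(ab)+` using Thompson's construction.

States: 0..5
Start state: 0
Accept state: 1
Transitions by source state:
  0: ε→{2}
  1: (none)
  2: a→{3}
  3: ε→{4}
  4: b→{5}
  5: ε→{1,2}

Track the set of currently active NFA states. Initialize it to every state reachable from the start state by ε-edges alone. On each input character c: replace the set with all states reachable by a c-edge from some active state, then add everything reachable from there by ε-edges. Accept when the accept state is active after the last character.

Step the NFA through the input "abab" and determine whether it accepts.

start: ε-closure({0}) = {0,2}
'a' @ 1: {3,4}
'b' @ 2: {1,2,5}  ✓accept
'a' @ 3: {3,4}
'b' @ 4: {1,2,5}  ✓accept
end set {1,2,5} — state 1 in

Answer: ACCEPT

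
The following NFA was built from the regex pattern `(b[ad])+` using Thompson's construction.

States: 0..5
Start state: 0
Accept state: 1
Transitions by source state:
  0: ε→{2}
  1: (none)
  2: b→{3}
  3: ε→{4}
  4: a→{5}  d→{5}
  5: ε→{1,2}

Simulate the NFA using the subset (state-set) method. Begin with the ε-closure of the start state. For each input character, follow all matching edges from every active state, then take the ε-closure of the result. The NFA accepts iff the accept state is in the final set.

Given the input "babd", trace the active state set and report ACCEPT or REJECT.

Answer: ACCEPT

Derivation:
initial (ε-close {0}): {0,2}
'b' @ 1: {3,4}
'a' @ 2: {1,2,5}  (accept∈set)
'b' @ 3: {3,4}
'd' @ 4: {1,2,5}  (accept∈set)
final: {1,2,5}; accept 1 in set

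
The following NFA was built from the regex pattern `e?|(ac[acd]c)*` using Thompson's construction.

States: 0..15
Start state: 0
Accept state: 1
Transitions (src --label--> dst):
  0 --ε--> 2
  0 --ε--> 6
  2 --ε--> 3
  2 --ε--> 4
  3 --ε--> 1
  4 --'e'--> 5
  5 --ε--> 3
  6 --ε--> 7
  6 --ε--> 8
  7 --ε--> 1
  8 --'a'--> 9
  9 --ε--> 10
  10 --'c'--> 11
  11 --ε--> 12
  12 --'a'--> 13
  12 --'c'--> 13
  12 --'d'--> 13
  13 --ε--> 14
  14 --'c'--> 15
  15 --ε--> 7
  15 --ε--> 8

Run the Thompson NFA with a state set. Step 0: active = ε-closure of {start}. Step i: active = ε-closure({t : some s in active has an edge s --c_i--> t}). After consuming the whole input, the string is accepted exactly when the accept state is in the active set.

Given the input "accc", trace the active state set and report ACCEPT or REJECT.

S₀ = ε-closure({0}) = {0,1,2,3,4,6,7,8}
'a' @ 1: {9,10}
'c' @ 2: {11,12}
'c' @ 3: {13,14}
'c' @ 4: {1,7,8,15}  (accept∈set)
final: {1,7,8,15}; accept 1 in set

Answer: ACCEPT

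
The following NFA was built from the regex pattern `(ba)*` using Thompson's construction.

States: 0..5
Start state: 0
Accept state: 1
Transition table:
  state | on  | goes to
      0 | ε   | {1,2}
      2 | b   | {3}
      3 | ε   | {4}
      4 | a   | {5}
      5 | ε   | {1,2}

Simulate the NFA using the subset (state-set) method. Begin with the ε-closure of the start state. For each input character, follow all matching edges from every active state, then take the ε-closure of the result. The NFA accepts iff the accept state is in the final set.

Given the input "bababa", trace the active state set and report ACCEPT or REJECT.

Answer: ACCEPT

Steps:
initial (ε-close {0}): {0,1,2}
'b' @ 1: {3,4}
'a' @ 2: {1,2,5}  [accepting]
'b' @ 3: {3,4}
'a' @ 4: {1,2,5}  [accepting]
'b' @ 5: {3,4}
'a' @ 6: {1,2,5}  [accepting]
after full input: {1,2,5}  (accept=1 in)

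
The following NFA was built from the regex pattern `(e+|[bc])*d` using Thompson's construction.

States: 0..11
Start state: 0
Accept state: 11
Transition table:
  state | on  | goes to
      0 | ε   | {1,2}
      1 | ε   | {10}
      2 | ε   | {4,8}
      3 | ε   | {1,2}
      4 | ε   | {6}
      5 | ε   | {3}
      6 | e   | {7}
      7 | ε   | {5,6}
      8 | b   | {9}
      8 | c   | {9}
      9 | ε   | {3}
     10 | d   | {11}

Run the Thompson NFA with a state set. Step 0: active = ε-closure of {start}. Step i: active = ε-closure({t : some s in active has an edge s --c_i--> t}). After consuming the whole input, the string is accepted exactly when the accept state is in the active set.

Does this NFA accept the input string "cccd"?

Answer: ACCEPT

Trace:
initial (ε-close {0}): {0,1,2,4,6,8,10}
'c' @ 1: {1,2,3,4,6,8,9,10}
'c' @ 2: {1,2,3,4,6,8,9,10}
'c' @ 3: {1,2,3,4,6,8,9,10}
'd' @ 4: {11}  [accepting]
after full input: {11}  (accept=11 in)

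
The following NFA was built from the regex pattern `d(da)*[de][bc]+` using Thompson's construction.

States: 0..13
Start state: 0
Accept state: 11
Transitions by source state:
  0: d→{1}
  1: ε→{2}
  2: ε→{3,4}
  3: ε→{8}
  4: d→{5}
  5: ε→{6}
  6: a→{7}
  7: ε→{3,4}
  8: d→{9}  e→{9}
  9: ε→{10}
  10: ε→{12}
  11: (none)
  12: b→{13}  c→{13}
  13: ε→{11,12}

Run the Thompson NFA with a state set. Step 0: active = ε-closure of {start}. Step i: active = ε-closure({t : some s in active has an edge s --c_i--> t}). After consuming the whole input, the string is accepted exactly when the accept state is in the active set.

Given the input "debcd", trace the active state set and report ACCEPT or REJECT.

Answer: REJECT

Trace:
initial (ε-close {0}): {0}
'd' @ 1: {1,2,3,4,8}
'e' @ 2: {9,10,12}
'b' @ 3: {11,12,13}  ✓accept
'c' @ 4: {11,12,13}  ✓accept
'd' @ 5: {}  — no active states
final: {}; accept 11 not in set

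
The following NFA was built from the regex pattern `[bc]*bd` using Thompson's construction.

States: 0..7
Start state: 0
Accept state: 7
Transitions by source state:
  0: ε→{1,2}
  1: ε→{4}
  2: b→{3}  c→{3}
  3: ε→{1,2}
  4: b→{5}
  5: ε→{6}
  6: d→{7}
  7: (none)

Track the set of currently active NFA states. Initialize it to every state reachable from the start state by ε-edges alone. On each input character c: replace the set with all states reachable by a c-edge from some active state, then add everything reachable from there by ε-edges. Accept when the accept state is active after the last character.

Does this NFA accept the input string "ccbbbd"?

start: ε-closure({0}) = {0,1,2,4}
'c' @ 1: {1,2,3,4}
'c' @ 2: {1,2,3,4}
'b' @ 3: {1,2,3,4,5,6}
'b' @ 4: {1,2,3,4,5,6}
'b' @ 5: {1,2,3,4,5,6}
'd' @ 6: {7}  [accepting]
after full input: {7}  (accept=7 in)

Answer: ACCEPT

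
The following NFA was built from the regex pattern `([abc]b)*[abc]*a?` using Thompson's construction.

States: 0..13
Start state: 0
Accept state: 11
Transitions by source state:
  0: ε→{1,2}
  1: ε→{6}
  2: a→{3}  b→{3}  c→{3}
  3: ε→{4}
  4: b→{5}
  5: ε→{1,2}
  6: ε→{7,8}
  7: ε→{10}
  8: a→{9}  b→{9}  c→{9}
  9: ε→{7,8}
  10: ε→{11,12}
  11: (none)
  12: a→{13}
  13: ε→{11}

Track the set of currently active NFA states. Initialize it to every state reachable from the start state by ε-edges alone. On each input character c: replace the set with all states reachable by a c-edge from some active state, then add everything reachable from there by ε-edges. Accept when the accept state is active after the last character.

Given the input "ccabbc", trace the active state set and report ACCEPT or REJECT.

Answer: ACCEPT

Trace:
start: ε-closure({0}) = {0,1,2,6,7,8,10,11,12}
'c' @ 1: {3,4,7,8,9,10,11,12}  [accepting]
'c' @ 2: {7,8,9,10,11,12}  [accepting]
'a' @ 3: {7,8,9,10,11,12,13}  [accepting]
'b' @ 4: {7,8,9,10,11,12}  [accepting]
'b' @ 5: {7,8,9,10,11,12}  [accepting]
'c' @ 6: {7,8,9,10,11,12}  [accepting]
final: {7,8,9,10,11,12}; accept 11 in set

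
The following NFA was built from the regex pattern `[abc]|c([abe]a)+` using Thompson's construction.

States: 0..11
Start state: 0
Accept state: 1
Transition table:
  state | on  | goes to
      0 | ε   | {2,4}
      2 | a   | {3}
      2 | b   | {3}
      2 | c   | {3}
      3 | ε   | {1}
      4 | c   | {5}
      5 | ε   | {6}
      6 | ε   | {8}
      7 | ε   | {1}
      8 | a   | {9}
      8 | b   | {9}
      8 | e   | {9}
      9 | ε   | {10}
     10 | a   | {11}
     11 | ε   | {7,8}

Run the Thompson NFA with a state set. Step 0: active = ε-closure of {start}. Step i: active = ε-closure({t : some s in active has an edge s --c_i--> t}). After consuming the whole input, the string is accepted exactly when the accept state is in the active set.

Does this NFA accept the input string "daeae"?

S₀ = ε-closure({0}) = {0,2,4}
'd' @ 1: {}  — state set empty
rest 'aeae' ignored (set empty)
end set {} — state 1 not in

Answer: REJECT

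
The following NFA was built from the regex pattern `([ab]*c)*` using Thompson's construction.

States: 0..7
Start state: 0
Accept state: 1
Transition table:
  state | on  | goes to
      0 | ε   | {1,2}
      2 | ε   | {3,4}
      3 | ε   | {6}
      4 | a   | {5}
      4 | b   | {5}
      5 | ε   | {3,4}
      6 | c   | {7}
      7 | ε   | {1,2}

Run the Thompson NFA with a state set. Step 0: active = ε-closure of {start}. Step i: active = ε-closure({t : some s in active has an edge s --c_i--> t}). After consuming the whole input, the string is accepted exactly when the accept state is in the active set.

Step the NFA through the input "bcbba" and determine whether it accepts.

initial (ε-close {0}): {0,1,2,3,4,6}
'b' @ 1: {3,4,5,6}
'c' @ 2: {1,2,3,4,6,7}  [accepting]
'b' @ 3: {3,4,5,6}
'b' @ 4: {3,4,5,6}
'a' @ 5: {3,4,5,6}
end set {3,4,5,6} — state 1 not in

Answer: REJECT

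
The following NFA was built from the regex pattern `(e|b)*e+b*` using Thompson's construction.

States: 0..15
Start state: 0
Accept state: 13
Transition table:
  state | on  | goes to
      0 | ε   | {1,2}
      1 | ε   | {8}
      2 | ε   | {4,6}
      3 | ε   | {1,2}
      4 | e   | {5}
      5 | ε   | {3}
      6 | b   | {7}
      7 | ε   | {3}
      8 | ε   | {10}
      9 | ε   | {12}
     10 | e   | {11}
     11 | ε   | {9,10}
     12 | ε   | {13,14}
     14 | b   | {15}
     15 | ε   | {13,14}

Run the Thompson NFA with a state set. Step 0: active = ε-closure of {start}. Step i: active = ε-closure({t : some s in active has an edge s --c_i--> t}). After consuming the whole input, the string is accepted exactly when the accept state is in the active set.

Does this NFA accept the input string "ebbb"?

Answer: ACCEPT

Trace:
start: ε-closure({0}) = {0,1,2,4,6,8,10}
'e' @ 1: {1,2,3,4,5,6,8,9,10,11,12,13,14}  ✓accept
'b' @ 2: {1,2,3,4,6,7,8,10,13,14,15}  ✓accept
'b' @ 3: {1,2,3,4,6,7,8,10,13,14,15}  ✓accept
'b' @ 4: {1,2,3,4,6,7,8,10,13,14,15}  ✓accept
after full input: {1,2,3,4,6,7,8,10,13,14,15}  (accept=13 in)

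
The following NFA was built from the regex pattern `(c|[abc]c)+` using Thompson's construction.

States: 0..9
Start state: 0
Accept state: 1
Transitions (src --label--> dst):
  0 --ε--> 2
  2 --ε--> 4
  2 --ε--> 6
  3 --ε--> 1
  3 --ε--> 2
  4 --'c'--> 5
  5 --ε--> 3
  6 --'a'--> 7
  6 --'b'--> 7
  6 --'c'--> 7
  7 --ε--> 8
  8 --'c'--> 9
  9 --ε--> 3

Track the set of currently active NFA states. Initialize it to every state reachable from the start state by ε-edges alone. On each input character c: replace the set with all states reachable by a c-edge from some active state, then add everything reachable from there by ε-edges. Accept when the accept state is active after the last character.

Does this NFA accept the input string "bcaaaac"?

Answer: REJECT

Trace:
start: ε-closure({0}) = {0,2,4,6}
'b' @ 1: {7,8}
'c' @ 2: {1,2,3,4,6,9}  ✓accept
'a' @ 3: {7,8}
'a' @ 4: {}  — state set empty
rest 'aac' ignored (set empty)
end set {} — state 1 not in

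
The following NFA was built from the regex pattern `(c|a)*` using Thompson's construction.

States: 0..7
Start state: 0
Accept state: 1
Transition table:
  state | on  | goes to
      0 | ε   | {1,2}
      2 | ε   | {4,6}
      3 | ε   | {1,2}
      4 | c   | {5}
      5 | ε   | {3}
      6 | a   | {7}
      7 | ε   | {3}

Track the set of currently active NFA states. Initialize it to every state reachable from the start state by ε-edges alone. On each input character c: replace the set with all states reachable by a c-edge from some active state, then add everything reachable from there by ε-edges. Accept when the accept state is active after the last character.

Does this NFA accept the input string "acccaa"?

start: ε-closure({0}) = {0,1,2,4,6}
'a' @ 1: {1,2,3,4,6,7}  (accept∈set)
'c' @ 2: {1,2,3,4,5,6}  (accept∈set)
'c' @ 3: {1,2,3,4,5,6}  (accept∈set)
'c' @ 4: {1,2,3,4,5,6}  (accept∈set)
'a' @ 5: {1,2,3,4,6,7}  (accept∈set)
'a' @ 6: {1,2,3,4,6,7}  (accept∈set)
end set {1,2,3,4,6,7} — state 1 in

Answer: ACCEPT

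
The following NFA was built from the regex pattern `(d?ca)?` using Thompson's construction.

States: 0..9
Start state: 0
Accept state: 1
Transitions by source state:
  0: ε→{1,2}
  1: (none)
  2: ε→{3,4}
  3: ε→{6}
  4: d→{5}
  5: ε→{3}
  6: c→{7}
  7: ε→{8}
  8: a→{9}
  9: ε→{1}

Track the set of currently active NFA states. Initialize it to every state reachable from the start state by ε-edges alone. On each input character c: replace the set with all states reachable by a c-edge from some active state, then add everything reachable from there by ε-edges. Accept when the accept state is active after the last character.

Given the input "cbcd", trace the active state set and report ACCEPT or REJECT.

initial (ε-close {0}): {0,1,2,3,4,6}
'c' @ 1: {7,8}
'b' @ 2: {}  — no active states
rest 'cd' ignored (set empty)
end set {} — state 1 not in

Answer: REJECT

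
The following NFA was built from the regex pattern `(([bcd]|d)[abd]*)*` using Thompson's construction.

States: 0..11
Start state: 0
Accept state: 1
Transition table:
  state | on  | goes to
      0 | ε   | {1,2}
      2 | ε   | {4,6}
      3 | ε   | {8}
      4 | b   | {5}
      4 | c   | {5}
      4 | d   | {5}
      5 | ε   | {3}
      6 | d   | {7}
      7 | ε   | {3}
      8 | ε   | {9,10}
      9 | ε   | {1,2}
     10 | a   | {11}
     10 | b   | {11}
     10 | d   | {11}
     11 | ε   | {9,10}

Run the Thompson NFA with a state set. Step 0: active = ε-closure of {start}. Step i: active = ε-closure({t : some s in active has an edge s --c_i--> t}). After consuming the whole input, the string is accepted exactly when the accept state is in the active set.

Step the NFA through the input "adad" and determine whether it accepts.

Answer: REJECT

Trace:
S₀ = ε-closure({0}) = {0,1,2,4,6}
'a' @ 1: {}  — dead — no transitions
rest 'dad' ignored (set empty)
final: {}; accept 1 not in set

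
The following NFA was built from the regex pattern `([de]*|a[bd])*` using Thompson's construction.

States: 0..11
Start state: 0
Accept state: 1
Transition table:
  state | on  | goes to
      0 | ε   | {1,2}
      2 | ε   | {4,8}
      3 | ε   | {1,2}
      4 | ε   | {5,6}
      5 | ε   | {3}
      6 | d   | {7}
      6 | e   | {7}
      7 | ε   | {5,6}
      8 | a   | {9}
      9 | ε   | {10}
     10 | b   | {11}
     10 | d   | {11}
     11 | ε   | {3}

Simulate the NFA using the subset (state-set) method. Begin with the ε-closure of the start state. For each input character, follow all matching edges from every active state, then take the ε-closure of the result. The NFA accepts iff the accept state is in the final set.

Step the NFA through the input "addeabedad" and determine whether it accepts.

Answer: ACCEPT

Derivation:
start: ε-closure({0}) = {0,1,2,3,4,5,6,8}
'a' @ 1: {9,10}
'd' @ 2: {1,2,3,4,5,6,8,11}  (accept∈set)
'd' @ 3: {1,2,3,4,5,6,7,8}  (accept∈set)
'e' @ 4: {1,2,3,4,5,6,7,8}  (accept∈set)
'a' @ 5: {9,10}
'b' @ 6: {1,2,3,4,5,6,8,11}  (accept∈set)
'e' @ 7: {1,2,3,4,5,6,7,8}  (accept∈set)
'd' @ 8: {1,2,3,4,5,6,7,8}  (accept∈set)
'a' @ 9: {9,10}
'd' @ 10: {1,2,3,4,5,6,8,11}  (accept∈set)
after full input: {1,2,3,4,5,6,8,11}  (accept=1 in)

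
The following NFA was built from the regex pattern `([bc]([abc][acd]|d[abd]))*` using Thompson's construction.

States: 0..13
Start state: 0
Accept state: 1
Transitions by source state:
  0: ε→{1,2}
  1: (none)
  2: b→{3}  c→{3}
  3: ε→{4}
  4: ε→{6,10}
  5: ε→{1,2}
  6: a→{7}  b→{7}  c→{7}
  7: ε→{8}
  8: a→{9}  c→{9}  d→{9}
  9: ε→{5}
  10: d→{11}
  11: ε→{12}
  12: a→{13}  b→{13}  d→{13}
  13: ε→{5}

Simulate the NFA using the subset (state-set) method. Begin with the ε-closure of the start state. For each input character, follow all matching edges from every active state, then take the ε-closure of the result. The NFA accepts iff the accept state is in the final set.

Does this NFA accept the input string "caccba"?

Answer: ACCEPT

Trace:
S₀ = ε-closure({0}) = {0,1,2}
'c' @ 1: {3,4,6,10}
'a' @ 2: {7,8}
'c' @ 3: {1,2,5,9}  ✓accept
'c' @ 4: {3,4,6,10}
'b' @ 5: {7,8}
'a' @ 6: {1,2,5,9}  ✓accept
end set {1,2,5,9} — state 1 in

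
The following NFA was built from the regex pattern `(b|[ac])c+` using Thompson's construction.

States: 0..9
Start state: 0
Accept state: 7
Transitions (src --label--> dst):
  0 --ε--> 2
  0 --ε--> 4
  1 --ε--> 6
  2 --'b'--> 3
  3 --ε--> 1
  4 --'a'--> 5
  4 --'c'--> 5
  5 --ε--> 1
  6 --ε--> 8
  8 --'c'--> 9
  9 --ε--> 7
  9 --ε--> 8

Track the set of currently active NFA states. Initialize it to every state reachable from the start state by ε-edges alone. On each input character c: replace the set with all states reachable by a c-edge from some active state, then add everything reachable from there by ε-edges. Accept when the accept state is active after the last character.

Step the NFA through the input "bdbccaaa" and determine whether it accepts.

S₀ = ε-closure({0}) = {0,2,4}
'b' @ 1: {1,3,6,8}
'd' @ 2: {}  — dead — no transitions
rest 'bccaaa' ignored (set empty)
end set {} — state 7 not in

Answer: REJECT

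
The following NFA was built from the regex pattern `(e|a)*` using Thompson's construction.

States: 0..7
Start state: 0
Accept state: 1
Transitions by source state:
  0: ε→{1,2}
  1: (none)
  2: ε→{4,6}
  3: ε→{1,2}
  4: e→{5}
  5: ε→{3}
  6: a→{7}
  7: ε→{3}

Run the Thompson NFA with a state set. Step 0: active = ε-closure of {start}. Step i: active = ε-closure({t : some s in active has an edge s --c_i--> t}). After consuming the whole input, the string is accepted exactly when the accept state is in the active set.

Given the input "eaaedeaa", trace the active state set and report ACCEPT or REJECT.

Answer: REJECT

Derivation:
S₀ = ε-closure({0}) = {0,1,2,4,6}
'e' @ 1: {1,2,3,4,5,6}  ✓accept
'a' @ 2: {1,2,3,4,6,7}  ✓accept
'a' @ 3: {1,2,3,4,6,7}  ✓accept
'e' @ 4: {1,2,3,4,5,6}  ✓accept
'd' @ 5: {}  — no active states
rest 'eaa' ignored (set empty)
end set {} — state 1 not in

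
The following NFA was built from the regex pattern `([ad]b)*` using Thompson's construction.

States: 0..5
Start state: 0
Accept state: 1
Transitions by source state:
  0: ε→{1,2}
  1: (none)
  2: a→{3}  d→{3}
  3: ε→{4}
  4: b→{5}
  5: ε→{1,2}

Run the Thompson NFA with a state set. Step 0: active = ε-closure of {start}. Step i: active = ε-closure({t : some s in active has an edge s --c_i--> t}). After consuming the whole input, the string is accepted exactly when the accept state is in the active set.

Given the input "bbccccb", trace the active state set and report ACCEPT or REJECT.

Answer: REJECT

Steps:
start: ε-closure({0}) = {0,1,2}
'b' @ 1: {}  — state set empty
rest 'bccccb' ignored (set empty)
after full input: {}  (accept=1 not in)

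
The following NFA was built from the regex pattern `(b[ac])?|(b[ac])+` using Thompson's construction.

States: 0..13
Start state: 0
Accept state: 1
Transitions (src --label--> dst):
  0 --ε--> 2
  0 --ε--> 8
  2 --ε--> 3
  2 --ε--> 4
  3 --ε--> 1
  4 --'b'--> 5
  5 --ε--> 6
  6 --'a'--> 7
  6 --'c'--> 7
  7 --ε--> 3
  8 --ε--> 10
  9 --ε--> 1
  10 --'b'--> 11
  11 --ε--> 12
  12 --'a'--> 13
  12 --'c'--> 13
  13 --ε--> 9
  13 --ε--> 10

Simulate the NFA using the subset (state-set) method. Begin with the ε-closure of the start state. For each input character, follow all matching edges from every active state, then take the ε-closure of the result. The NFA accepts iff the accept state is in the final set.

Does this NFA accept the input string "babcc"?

start: ε-closure({0}) = {0,1,2,3,4,8,10}
'b' @ 1: {5,6,11,12}
'a' @ 2: {1,3,7,9,10,13}  (accept∈set)
'b' @ 3: {11,12}
'c' @ 4: {1,9,10,13}  (accept∈set)
'c' @ 5: {}  — state set empty
final: {}; accept 1 not in set

Answer: REJECT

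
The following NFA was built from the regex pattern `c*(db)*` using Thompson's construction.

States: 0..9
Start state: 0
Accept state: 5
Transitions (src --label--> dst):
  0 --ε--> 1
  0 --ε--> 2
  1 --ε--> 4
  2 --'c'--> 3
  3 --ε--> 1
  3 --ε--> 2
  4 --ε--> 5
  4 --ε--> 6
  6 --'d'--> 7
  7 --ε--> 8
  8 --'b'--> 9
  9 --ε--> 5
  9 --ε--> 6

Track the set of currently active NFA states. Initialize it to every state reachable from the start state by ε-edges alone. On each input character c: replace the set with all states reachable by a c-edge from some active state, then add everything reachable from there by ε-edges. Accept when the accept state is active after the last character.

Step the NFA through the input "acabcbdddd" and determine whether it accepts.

S₀ = ε-closure({0}) = {0,1,2,4,5,6}
'a' @ 1: {}  — no active states
rest 'cabcbdddd' ignored (set empty)
final: {}; accept 5 not in set

Answer: REJECT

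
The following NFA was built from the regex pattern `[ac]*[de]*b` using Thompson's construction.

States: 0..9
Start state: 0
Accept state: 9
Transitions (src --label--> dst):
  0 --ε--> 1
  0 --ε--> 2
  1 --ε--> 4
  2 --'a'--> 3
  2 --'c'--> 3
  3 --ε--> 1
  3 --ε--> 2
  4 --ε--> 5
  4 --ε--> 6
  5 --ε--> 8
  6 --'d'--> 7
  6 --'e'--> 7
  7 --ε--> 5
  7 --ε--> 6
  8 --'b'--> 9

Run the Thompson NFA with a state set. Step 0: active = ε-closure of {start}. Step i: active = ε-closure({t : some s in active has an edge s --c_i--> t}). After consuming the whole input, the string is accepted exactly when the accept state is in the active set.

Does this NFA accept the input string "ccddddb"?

Answer: ACCEPT

Derivation:
initial (ε-close {0}): {0,1,2,4,5,6,8}
'c' @ 1: {1,2,3,4,5,6,8}
'c' @ 2: {1,2,3,4,5,6,8}
'd' @ 3: {5,6,7,8}
'd' @ 4: {5,6,7,8}
'd' @ 5: {5,6,7,8}
'd' @ 6: {5,6,7,8}
'b' @ 7: {9}  [accepting]
after full input: {9}  (accept=9 in)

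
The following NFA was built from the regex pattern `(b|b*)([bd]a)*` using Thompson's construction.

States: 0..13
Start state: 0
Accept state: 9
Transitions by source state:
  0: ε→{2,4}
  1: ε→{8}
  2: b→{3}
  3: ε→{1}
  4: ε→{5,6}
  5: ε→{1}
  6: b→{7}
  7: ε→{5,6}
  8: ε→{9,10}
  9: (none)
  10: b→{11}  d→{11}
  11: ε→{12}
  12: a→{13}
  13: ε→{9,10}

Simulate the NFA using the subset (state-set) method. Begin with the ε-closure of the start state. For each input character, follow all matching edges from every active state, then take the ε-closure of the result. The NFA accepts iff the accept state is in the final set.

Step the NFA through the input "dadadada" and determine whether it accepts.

Answer: ACCEPT

Derivation:
initial (ε-close {0}): {0,1,2,4,5,6,8,9,10}
'd' @ 1: {11,12}
'a' @ 2: {9,10,13}  ✓accept
'd' @ 3: {11,12}
'a' @ 4: {9,10,13}  ✓accept
'd' @ 5: {11,12}
'a' @ 6: {9,10,13}  ✓accept
'd' @ 7: {11,12}
'a' @ 8: {9,10,13}  ✓accept
after full input: {9,10,13}  (accept=9 in)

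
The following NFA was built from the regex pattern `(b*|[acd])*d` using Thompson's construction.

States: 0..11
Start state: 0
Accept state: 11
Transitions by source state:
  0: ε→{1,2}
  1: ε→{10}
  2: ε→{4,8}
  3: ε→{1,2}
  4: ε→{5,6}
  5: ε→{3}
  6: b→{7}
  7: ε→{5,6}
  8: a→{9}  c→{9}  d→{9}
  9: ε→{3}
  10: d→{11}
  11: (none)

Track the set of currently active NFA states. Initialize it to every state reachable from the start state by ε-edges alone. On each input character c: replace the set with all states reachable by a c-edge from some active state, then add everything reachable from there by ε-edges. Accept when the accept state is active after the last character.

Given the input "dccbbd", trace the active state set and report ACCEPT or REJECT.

initial (ε-close {0}): {0,1,2,3,4,5,6,8,10}
'd' @ 1: {1,2,3,4,5,6,8,9,10,11}  (accept∈set)
'c' @ 2: {1,2,3,4,5,6,8,9,10}
'c' @ 3: {1,2,3,4,5,6,8,9,10}
'b' @ 4: {1,2,3,4,5,6,7,8,10}
'b' @ 5: {1,2,3,4,5,6,7,8,10}
'd' @ 6: {1,2,3,4,5,6,8,9,10,11}  (accept∈set)
end set {1,2,3,4,5,6,8,9,10,11} — state 11 in

Answer: ACCEPT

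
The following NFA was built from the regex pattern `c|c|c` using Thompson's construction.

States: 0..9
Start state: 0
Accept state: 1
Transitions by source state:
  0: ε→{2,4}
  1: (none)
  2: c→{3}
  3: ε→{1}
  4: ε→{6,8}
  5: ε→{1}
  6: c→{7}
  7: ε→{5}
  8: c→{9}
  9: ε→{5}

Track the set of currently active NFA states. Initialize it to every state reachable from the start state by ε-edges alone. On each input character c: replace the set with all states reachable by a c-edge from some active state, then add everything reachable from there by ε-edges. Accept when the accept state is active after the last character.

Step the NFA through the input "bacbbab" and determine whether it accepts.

Answer: REJECT

Trace:
S₀ = ε-closure({0}) = {0,2,4,6,8}
'b' @ 1: {}  — no active states
rest 'acbbab' ignored (set empty)
final: {}; accept 1 not in set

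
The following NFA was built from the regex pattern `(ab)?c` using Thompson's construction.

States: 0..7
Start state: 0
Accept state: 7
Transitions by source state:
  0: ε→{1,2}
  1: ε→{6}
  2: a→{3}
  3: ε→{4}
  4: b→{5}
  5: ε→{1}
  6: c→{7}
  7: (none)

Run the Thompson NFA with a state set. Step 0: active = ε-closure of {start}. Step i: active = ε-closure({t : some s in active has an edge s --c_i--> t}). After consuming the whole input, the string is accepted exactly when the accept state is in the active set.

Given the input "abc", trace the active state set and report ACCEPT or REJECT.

initial (ε-close {0}): {0,1,2,6}
'a' @ 1: {3,4}
'b' @ 2: {1,5,6}
'c' @ 3: {7}  (accept∈set)
final: {7}; accept 7 in set

Answer: ACCEPT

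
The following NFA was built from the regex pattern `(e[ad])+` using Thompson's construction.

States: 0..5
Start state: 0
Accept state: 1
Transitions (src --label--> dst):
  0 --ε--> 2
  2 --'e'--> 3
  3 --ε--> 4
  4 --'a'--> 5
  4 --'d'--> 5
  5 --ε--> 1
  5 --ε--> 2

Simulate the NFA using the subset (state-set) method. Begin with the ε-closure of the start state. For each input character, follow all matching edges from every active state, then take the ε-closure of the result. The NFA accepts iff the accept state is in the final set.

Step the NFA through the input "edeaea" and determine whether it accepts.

start: ε-closure({0}) = {0,2}
'e' @ 1: {3,4}
'd' @ 2: {1,2,5}  (accept∈set)
'e' @ 3: {3,4}
'a' @ 4: {1,2,5}  (accept∈set)
'e' @ 5: {3,4}
'a' @ 6: {1,2,5}  (accept∈set)
end set {1,2,5} — state 1 in

Answer: ACCEPT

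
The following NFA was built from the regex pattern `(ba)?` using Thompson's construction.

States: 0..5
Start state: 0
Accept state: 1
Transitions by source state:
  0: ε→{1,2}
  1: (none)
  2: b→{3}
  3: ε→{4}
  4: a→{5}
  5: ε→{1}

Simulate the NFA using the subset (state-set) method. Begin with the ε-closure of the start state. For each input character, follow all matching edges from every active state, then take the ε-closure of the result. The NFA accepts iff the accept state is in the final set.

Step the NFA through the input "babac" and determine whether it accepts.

Answer: REJECT

Trace:
initial (ε-close {0}): {0,1,2}
'b' @ 1: {3,4}
'a' @ 2: {1,5}  ✓accept
'b' @ 3: {}  — dead — no transitions
rest 'ac' ignored (set empty)
end set {} — state 1 not in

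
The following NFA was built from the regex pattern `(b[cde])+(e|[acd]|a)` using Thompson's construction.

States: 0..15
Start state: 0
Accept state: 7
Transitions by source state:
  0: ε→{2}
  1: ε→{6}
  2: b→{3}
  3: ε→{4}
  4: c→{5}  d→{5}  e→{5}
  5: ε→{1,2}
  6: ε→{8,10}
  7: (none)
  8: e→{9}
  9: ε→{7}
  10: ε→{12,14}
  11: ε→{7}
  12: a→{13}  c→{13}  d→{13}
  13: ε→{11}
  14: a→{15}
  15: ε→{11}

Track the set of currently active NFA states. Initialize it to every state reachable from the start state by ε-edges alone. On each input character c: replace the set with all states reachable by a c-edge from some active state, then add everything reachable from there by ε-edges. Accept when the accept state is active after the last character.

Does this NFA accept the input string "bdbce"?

Answer: ACCEPT

Trace:
initial (ε-close {0}): {0,2}
'b' @ 1: {3,4}
'd' @ 2: {1,2,5,6,8,10,12,14}
'b' @ 3: {3,4}
'c' @ 4: {1,2,5,6,8,10,12,14}
'e' @ 5: {7,9}  [accepting]
after full input: {7,9}  (accept=7 in)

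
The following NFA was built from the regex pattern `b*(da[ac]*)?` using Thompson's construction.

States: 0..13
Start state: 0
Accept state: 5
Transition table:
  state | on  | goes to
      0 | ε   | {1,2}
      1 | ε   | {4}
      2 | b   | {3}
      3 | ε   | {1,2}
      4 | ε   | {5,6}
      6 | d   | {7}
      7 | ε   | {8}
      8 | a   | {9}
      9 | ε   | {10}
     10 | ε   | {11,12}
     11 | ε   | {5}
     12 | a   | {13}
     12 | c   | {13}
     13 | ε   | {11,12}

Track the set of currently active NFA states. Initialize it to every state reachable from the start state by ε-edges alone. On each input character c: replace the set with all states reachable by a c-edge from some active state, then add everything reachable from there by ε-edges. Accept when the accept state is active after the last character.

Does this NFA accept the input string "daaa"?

Answer: ACCEPT

Steps:
start: ε-closure({0}) = {0,1,2,4,5,6}
'd' @ 1: {7,8}
'a' @ 2: {5,9,10,11,12}  (accept∈set)
'a' @ 3: {5,11,12,13}  (accept∈set)
'a' @ 4: {5,11,12,13}  (accept∈set)
end set {5,11,12,13} — state 5 in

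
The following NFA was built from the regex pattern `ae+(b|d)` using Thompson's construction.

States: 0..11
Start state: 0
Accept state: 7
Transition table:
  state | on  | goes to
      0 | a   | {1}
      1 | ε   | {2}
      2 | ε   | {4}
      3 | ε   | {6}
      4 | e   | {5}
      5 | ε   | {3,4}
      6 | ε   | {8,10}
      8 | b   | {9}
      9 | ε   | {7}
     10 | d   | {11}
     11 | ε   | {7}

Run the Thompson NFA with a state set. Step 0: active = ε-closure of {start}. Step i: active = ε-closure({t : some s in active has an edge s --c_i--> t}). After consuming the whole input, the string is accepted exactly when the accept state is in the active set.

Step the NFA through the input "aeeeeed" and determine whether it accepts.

initial (ε-close {0}): {0}
'a' @ 1: {1,2,4}
'e' @ 2: {3,4,5,6,8,10}
'e' @ 3: {3,4,5,6,8,10}
'e' @ 4: {3,4,5,6,8,10}
'e' @ 5: {3,4,5,6,8,10}
'e' @ 6: {3,4,5,6,8,10}
'd' @ 7: {7,11}  [accepting]
after full input: {7,11}  (accept=7 in)

Answer: ACCEPT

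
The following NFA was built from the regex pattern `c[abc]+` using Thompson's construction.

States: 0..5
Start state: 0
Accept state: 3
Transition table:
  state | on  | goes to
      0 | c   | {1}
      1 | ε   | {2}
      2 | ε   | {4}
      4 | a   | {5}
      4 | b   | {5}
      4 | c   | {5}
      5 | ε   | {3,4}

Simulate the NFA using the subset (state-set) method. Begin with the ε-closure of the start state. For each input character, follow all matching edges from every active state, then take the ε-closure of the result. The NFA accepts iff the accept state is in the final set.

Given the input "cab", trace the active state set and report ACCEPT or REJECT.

S₀ = ε-closure({0}) = {0}
'c' @ 1: {1,2,4}
'a' @ 2: {3,4,5}  [accepting]
'b' @ 3: {3,4,5}  [accepting]
final: {3,4,5}; accept 3 in set

Answer: ACCEPT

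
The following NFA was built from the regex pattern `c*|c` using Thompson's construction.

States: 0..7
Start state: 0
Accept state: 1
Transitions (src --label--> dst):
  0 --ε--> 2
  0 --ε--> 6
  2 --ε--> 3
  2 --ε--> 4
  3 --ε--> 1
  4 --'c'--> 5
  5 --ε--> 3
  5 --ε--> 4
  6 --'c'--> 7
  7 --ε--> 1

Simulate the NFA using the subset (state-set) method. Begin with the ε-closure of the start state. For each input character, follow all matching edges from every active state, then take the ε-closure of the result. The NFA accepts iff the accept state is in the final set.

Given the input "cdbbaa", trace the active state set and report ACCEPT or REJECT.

Answer: REJECT

Steps:
start: ε-closure({0}) = {0,1,2,3,4,6}
'c' @ 1: {1,3,4,5,7}  (accept∈set)
'd' @ 2: {}  — dead — no transitions
rest 'bbaa' ignored (set empty)
after full input: {}  (accept=1 not in)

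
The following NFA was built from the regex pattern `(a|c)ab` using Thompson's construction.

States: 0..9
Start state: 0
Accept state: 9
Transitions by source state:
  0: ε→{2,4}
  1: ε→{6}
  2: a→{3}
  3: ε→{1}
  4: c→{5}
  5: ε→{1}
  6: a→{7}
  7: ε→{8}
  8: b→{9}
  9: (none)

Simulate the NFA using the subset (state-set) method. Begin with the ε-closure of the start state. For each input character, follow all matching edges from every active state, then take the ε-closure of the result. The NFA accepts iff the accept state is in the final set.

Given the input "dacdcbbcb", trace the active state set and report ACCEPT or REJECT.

S₀ = ε-closure({0}) = {0,2,4}
'd' @ 1: {}  — state set empty
rest 'acdcbbcb' ignored (set empty)
end set {} — state 9 not in

Answer: REJECT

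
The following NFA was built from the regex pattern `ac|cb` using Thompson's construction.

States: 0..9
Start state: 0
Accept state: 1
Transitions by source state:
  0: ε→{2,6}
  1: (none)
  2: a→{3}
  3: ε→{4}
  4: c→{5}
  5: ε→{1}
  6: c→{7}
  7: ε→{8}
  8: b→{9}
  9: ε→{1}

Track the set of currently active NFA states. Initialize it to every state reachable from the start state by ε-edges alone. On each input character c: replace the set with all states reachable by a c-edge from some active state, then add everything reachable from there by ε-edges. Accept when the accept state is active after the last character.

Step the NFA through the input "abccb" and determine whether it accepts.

S₀ = ε-closure({0}) = {0,2,6}
'a' @ 1: {3,4}
'b' @ 2: {}  — dead — no transitions
rest 'ccb' ignored (set empty)
after full input: {}  (accept=1 not in)

Answer: REJECT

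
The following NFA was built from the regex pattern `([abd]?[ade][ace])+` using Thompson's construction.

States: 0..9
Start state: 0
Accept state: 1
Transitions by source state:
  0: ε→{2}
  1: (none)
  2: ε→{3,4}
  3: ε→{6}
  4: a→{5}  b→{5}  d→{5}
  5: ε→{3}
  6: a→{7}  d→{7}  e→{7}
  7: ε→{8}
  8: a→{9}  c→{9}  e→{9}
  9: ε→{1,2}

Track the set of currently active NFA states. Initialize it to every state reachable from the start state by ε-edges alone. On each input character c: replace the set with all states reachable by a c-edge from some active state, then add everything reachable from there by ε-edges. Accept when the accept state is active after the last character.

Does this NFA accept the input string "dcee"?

Answer: ACCEPT

Derivation:
start: ε-closure({0}) = {0,2,3,4,6}
'd' @ 1: {3,5,6,7,8}
'c' @ 2: {1,2,3,4,6,9}  [accepting]
'e' @ 3: {7,8}
'e' @ 4: {1,2,3,4,6,9}  [accepting]
after full input: {1,2,3,4,6,9}  (accept=1 in)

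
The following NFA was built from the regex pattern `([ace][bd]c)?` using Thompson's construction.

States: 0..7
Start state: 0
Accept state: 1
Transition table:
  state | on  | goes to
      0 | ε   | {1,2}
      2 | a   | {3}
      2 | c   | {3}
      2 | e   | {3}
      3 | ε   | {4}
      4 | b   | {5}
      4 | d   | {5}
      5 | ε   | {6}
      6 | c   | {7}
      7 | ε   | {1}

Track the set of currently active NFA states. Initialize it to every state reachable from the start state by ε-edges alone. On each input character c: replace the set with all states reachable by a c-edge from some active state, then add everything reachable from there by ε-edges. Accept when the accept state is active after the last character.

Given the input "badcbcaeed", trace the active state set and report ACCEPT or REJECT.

Answer: REJECT

Steps:
start: ε-closure({0}) = {0,1,2}
'b' @ 1: {}  — state set empty
rest 'adcbcaeed' ignored (set empty)
end set {} — state 1 not in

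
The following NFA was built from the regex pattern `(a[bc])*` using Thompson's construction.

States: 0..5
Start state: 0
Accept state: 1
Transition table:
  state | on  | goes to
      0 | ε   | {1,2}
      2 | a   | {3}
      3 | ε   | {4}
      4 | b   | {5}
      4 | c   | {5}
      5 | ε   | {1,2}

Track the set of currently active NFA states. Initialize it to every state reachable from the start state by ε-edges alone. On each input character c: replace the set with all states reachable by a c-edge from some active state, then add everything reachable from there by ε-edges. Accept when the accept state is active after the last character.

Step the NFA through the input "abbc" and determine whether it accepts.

initial (ε-close {0}): {0,1,2}
'a' @ 1: {3,4}
'b' @ 2: {1,2,5}  (accept∈set)
'b' @ 3: {}  — no active states
rest 'c' ignored (set empty)
after full input: {}  (accept=1 not in)

Answer: REJECT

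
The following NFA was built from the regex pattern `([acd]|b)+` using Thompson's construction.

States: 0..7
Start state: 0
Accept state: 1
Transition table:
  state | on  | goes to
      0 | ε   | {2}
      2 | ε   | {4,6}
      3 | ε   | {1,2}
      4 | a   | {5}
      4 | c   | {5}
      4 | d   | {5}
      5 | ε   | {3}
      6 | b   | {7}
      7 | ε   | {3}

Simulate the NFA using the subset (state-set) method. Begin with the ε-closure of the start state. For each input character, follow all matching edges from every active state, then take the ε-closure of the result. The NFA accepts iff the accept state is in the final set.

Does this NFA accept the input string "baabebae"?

Answer: REJECT

Steps:
initial (ε-close {0}): {0,2,4,6}
'b' @ 1: {1,2,3,4,6,7}  (accept∈set)
'a' @ 2: {1,2,3,4,5,6}  (accept∈set)
'a' @ 3: {1,2,3,4,5,6}  (accept∈set)
'b' @ 4: {1,2,3,4,6,7}  (accept∈set)
'e' @ 5: {}  — no active states
rest 'bae' ignored (set empty)
final: {}; accept 1 not in set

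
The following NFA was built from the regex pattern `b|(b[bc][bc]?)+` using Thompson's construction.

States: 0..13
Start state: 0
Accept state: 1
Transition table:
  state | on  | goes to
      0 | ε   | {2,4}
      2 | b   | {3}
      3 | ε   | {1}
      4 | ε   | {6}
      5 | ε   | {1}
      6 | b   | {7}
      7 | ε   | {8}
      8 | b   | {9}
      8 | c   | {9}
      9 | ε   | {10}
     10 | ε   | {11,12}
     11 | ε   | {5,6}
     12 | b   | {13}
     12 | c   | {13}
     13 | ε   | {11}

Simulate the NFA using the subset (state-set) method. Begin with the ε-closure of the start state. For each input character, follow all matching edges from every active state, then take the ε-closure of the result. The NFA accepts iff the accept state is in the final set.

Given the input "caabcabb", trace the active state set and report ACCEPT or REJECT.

S₀ = ε-closure({0}) = {0,2,4,6}
'c' @ 1: {}  — state set empty
rest 'aabcabb' ignored (set empty)
final: {}; accept 1 not in set

Answer: REJECT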